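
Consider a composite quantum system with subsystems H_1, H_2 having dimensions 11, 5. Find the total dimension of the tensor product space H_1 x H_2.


dim(H_1 x H_2) = 11 * 5
= 55

55


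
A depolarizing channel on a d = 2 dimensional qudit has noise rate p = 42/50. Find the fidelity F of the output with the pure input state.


F = (1-p) + p/d
= (1 - 0.8400) + 0.8400/2
= 0.1600 + 0.4200
= 0.5800

0.5800


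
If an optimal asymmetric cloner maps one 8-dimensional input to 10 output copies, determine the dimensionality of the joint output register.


Output space = H^(tensor 10) where dim(H) = 8
dim = 8^10
= 64 (after 2 factors)
= 512 (after 3 factors)
= 4096 (after 4 factors)
= 32768 (after 5 factors)
= 262144 (after 6 factors)
= 2097152 (after 7 factors)
= 16777216 (after 8 factors)
= 134217728 (after 9 factors)
= 1073741824 (after 10 factors)
= 1073741824

1073741824


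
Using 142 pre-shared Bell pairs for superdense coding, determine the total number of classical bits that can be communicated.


Superdense coding allows 2 classical bits per shared entangled pair.
142 pair(s) -> 2 * 142 = 284 classical bits

284


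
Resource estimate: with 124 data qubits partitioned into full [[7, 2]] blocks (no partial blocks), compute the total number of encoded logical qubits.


Each code block uses 7 physical qubits for 2 logical qubit(s).
Number of complete blocks = floor(124 / 7) = 17
Logical qubits = 17 * 2
= 34

34


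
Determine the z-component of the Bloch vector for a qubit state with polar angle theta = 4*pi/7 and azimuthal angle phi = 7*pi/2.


theta = 1.7952, phi = 10.9956
r_z = cos(theta) = -0.2225

-0.2225


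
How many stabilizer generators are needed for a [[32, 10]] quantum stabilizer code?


For an [[n,k]] stabilizer code:
Number of stabilizer generators = n - k
= 32 - 10
= 22

22


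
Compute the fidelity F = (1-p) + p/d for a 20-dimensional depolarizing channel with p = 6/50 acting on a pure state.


F = (1-p) + p/d
= (1 - 0.1200) + 0.1200/20
= 0.8800 + 0.0060
= 0.8860

0.8860


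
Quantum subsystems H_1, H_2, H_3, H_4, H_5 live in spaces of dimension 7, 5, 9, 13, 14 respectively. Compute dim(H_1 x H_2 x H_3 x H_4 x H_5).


dim(H_1 x H_2 x H_3 x H_4 x H_5) = 7 * 5 * 9 * 13 * 14
= 35 * 9 * 13 * 14
= 315 * 13 * 14
= 4095 * 14
= 57330

57330


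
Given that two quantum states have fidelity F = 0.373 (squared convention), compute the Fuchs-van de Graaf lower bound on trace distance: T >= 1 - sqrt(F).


Fuchs-van de Graaf (squared-fidelity convention): 1 - sqrt(F) <= T <= sqrt(1 - F).
Lower bound: T >= 1 - sqrt(F)
sqrt(F) = sqrt(0.373) = 0.6107
T >= 1 - 0.6107
T >= 0.3893

0.3893


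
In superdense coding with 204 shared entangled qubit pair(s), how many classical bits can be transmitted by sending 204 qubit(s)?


Superdense coding allows 2 classical bits per shared entangled pair.
204 pair(s) -> 2 * 204 = 408 classical bits

408


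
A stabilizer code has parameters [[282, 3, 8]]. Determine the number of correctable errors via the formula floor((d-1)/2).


Code parameters: [[282, 3, 8]], distance d = 8.
Number of correctable errors = floor((d-1)/2)
= floor((8 - 1)/2)
= floor(7/2)
= 3

3


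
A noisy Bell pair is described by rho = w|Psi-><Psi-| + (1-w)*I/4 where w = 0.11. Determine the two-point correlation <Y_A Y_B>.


|Psi-> = (|01> - |10>)/sqrt(2)
For the pure Bell state, <Y_A Y_B> = -1 (Bell-state Pauli correlator).
The maximally-mixed part I/4 has tr(I/4 * P tensor P) = 0 for any traceless Pauli P.
So <Y_A Y_B>_rho = w * (-1) + (1 - w) * 0
= 0.11 * (-1)
= -0.1100

-0.1100


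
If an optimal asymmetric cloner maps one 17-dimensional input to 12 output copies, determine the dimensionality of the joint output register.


Output space = H^(tensor 12) where dim(H) = 17
dim = 17^12
= 289 (after 2 factors)
= 4913 (after 3 factors)
= 83521 (after 4 factors)
= 1419857 (after 5 factors)
= 24137569 (after 6 factors)
= 410338673 (after 7 factors)
= 6975757441 (after 8 factors)
= 118587876497 (after 9 factors)
= 2015993900449 (after 10 factors)
= 34271896307633 (after 11 factors)
= 582622237229761 (after 12 factors)
= 582622237229761

582622237229761


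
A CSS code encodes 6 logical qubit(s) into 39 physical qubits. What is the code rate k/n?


Code rate R = k/n
= 6/39
= 0.1538

0.1538


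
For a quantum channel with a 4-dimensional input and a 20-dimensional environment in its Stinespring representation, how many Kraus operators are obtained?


Tracing out the environment in an orthonormal basis {|i>_E} gives Kraus operators K_i = <i|_E U |0>_E.
Number of Kraus operators = dim(H_env) = d_env
= 20

20


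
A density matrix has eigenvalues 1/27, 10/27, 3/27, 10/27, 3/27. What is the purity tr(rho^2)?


tr(rho^2) = sum of eigenvalues squared
= (1/27)^2 + (10/27)^2 + (3/27)^2 + (10/27)^2 + (3/27)^2
= (1 + 100 + 9 + 100 + 9) / 729
= 219/729
= 0.3004

0.3004


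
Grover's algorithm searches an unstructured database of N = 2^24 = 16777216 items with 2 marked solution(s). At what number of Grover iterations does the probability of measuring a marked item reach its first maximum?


After j Grover iterations the success probability is P(j) = sin^2((2j+1)*theta), where sin(theta) = sqrt(k/N).
N = 2^24 = 16777216, k = 2
sin(theta) = sqrt(k/N) = 0.000345266983
theta = arcsin(sqrt(k/N)) = 0.0003452669899 rad
P(j) reaches its first maximum when (2j+1)*theta is as close as possible to pi/2, i.e. j = round(pi/(4*theta) - 1/2).
pi/(4*theta) - 1/2 = 2274.2560
(For comparison, the common estimate pi/4 * sqrt(N/k) = 2274.7561; the exact maximiser is used here.)
Optimal iterations = 2274

2274


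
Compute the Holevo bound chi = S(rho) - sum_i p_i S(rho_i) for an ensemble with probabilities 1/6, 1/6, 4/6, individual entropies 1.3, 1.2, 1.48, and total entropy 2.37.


chi = S(rho) - sum_i p_i * S(rho_i)
Weighted entropy = 1/6 * 1.3 + 1/6 * 1.2 + 4/6 * 1.48
= 1.4033
chi = 2.37 - 1.4033
= 0.9667

0.9667


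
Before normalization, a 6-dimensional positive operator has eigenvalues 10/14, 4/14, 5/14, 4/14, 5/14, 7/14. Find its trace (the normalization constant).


tr(M) = sum of eigenvalues
= 10/14 + 4/14 + 5/14 + 4/14 + 5/14 + 7/14
= 35/14
= 2.5000

2.5000


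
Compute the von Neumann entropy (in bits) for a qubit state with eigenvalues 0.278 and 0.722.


S = -p*log2(p) - (1-p)*log2(1-p)
p = 0.2780, 1-p = 0.7220
= -0.2780 * log2(0.2780) - 0.7220 * log2(0.7220)
= -(-0.5134) - (-0.3393)
= 0.8527

0.8527


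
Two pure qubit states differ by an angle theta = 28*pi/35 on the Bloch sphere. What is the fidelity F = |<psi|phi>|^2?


For states separated by angle theta on Bloch sphere:
F = cos^2(theta/2)
theta = 28*pi/35 = 2.5133
theta/2 = 1.2566
cos(theta/2) = 0.3090
F = 0.0955

0.0955


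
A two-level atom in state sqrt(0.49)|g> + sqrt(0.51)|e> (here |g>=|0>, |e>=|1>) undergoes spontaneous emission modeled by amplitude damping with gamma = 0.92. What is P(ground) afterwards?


For amplitude damping with parameter gamma on state sqrt(a)|0> + sqrt(b)|1>:
alpha^2 = 0.49, beta^2 = 0.51
P(|0>) = alpha^2 + gamma * beta^2
= 0.49 + 0.92 * 0.51
= 0.49 + 0.4692
= 0.9592

0.9592


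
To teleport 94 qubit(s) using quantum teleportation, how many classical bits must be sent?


Quantum teleportation requires 2 classical bits per qubit teleported.
94 qubit(s) -> 2 * 94 = 188 classical bits

188


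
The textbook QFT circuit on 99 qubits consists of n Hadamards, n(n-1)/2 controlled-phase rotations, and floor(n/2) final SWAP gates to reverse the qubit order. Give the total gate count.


Hadamard gates: 99
Controlled rotations: n*(n-1)/2 = 99*98/2 = 4851
SWAP gates: floor(n/2) = floor(99/2) = 49
Total = 99 + 4851 + 49
= 4999

4999


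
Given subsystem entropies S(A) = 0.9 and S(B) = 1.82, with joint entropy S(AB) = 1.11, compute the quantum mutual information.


I(A:B) = S(A) + S(B) - S(AB)
= 0.9 + 1.82 - 1.11
= 1.6100

1.6100


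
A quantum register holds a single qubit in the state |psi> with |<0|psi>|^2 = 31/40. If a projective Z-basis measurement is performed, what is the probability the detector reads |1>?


|alpha|^2 = 31/40 = 0.7750
|beta|^2 = 1 - 31/40 = 9/40 = 0.2250
P(|1>) = |beta|^2 = 0.2250

0.2250


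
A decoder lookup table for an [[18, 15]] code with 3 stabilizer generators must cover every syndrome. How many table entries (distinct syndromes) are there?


Each stabilizer generator gives a binary (+1 or -1) measurement outcome.
With 3 independent generators:
Total syndromes = 2^3
= 8

8


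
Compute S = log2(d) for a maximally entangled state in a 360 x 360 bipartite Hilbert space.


For a maximally entangled state in d x d:
S = log2(d) = log2(360)
= 8.4919

8.4919


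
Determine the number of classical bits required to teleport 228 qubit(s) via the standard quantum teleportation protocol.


Quantum teleportation requires 2 classical bits per qubit teleported.
228 qubit(s) -> 2 * 228 = 456 classical bits

456


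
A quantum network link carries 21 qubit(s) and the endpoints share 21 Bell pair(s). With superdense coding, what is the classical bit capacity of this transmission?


Superdense coding allows 2 classical bits per shared entangled pair.
21 pair(s) -> 2 * 21 = 42 classical bits

42


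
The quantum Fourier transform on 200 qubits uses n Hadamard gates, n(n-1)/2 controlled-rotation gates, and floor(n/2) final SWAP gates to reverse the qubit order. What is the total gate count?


Hadamard gates: 200
Controlled rotations: n*(n-1)/2 = 200*199/2 = 19900
SWAP gates: floor(n/2) = floor(200/2) = 100
Total = 200 + 19900 + 100
= 20200

20200


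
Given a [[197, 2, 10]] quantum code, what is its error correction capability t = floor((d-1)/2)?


Code parameters: [[197, 2, 10]], distance d = 10.
Number of correctable errors = floor((d-1)/2)
= floor((10 - 1)/2)
= floor(9/2)
= 4

4


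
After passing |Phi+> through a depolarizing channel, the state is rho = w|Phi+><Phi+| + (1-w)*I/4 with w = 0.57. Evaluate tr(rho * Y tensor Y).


|Phi+> = (|00> + |11>)/sqrt(2)
For the pure Bell state, <Y_A Y_B> = -1 (Bell-state Pauli correlator).
The maximally-mixed part I/4 has tr(I/4 * P tensor P) = 0 for any traceless Pauli P.
So <Y_A Y_B>_rho = w * (-1) + (1 - w) * 0
= 0.57 * (-1)
= -0.5700

-0.5700


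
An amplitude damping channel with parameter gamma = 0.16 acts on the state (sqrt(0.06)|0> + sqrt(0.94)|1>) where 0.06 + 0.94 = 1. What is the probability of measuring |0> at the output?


For amplitude damping with parameter gamma on state sqrt(a)|0> + sqrt(b)|1>:
alpha^2 = 0.06, beta^2 = 0.94
P(|0>) = alpha^2 + gamma * beta^2
= 0.06 + 0.16 * 0.94
= 0.06 + 0.1504
= 0.2104

0.2104


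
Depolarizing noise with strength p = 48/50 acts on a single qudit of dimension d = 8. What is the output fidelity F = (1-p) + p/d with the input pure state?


F = (1-p) + p/d
= (1 - 0.9600) + 0.9600/8
= 0.0400 + 0.1200
= 0.1600

0.1600


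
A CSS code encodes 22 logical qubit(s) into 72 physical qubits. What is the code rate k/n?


Code rate R = k/n
= 22/72
= 0.3056

0.3056


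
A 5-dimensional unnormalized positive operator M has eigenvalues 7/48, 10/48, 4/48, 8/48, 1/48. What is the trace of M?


tr(M) = sum of eigenvalues
= 7/48 + 10/48 + 4/48 + 8/48 + 1/48
= 30/48
= 0.6250

0.6250


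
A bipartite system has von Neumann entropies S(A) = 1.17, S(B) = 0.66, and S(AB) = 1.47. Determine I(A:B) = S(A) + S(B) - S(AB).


I(A:B) = S(A) + S(B) - S(AB)
= 1.17 + 0.66 - 1.47
= 0.3600

0.3600


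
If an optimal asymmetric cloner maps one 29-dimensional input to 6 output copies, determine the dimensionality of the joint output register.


Output space = H^(tensor 6) where dim(H) = 29
dim = 29^6
= 841 (after 2 factors)
= 24389 (after 3 factors)
= 707281 (after 4 factors)
= 20511149 (after 5 factors)
= 594823321 (after 6 factors)
= 594823321

594823321


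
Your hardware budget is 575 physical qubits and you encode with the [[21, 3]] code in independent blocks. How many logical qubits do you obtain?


Each code block uses 21 physical qubits for 3 logical qubit(s).
Number of complete blocks = floor(575 / 21) = 27
Logical qubits = 27 * 3
= 81

81


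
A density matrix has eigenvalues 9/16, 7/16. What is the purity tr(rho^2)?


tr(rho^2) = sum of eigenvalues squared
= (9/16)^2 + (7/16)^2
= (81 + 49) / 256
= 130/256
= 0.5078

0.5078


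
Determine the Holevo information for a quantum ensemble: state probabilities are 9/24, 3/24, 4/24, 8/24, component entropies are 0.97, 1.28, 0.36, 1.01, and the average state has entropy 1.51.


chi = S(rho) - sum_i p_i * S(rho_i)
Weighted entropy = 9/24 * 0.97 + 3/24 * 1.28 + 4/24 * 0.36 + 8/24 * 1.01
= 0.9204
chi = 1.51 - 0.9204
= 0.5896

0.5896


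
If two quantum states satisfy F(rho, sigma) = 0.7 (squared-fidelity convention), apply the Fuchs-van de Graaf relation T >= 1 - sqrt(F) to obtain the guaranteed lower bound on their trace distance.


Fuchs-van de Graaf (squared-fidelity convention): 1 - sqrt(F) <= T <= sqrt(1 - F).
Lower bound: T >= 1 - sqrt(F)
sqrt(F) = sqrt(0.7) = 0.8367
T >= 1 - 0.8367
T >= 0.1633

0.1633


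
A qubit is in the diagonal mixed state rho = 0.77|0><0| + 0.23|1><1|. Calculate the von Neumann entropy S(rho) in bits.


S = -p*log2(p) - (1-p)*log2(1-p)
p = 0.7700, 1-p = 0.2300
= -0.7700 * log2(0.7700) - 0.2300 * log2(0.2300)
= -(-0.2903) - (-0.4877)
= 0.7780

0.7780


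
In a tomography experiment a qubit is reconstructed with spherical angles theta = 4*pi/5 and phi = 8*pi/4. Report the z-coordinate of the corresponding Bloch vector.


theta = 2.5133, phi = 6.2832
r_z = cos(theta) = -0.8090

-0.8090


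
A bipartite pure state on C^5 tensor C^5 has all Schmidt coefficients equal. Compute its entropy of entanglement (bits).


For a maximally entangled state in d x d:
S = log2(d) = log2(5)
= 2.3219

2.3219


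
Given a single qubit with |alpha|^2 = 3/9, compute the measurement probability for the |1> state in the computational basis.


|alpha|^2 = 3/9 = 0.3333
|beta|^2 = 1 - 3/9 = 6/9 = 0.6667
P(|1>) = |beta|^2 = 0.6667

0.6667


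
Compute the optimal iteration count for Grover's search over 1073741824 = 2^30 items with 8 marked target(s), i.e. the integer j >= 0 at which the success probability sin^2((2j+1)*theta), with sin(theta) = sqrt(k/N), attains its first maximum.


After j Grover iterations the success probability is P(j) = sin^2((2j+1)*theta), where sin(theta) = sqrt(k/N).
N = 2^30 = 1073741824, k = 8
sin(theta) = sqrt(k/N) = 8.631674575e-05
theta = arcsin(sqrt(k/N)) = 8.631674586e-05 rad
P(j) reaches its first maximum when (2j+1)*theta is as close as possible to pi/2, i.e. j = round(pi/(4*theta) - 1/2).
pi/(4*theta) - 1/2 = 9098.5242
(For comparison, the common estimate pi/4 * sqrt(N/k) = 9099.0243; the exact maximiser is used here.)
Optimal iterations = 9099

9099


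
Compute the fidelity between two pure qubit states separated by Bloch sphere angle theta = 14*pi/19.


For states separated by angle theta on Bloch sphere:
F = cos^2(theta/2)
theta = 14*pi/19 = 2.3149
theta/2 = 1.1574
cos(theta/2) = 0.4017
F = 0.1614

0.1614


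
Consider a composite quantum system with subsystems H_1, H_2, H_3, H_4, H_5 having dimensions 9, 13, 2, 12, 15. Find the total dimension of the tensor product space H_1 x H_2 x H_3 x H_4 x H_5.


dim(H_1 x H_2 x H_3 x H_4 x H_5) = 9 * 13 * 2 * 12 * 15
= 117 * 2 * 12 * 15
= 234 * 12 * 15
= 2808 * 15
= 42120

42120


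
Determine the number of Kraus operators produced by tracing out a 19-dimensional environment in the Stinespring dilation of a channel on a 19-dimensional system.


Tracing out the environment in an orthonormal basis {|i>_E} gives Kraus operators K_i = <i|_E U |0>_E.
Number of Kraus operators = dim(H_env) = d_env
= 19

19


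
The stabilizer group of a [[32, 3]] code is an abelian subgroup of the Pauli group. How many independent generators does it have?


For an [[n,k]] stabilizer code:
Number of stabilizer generators = n - k
= 32 - 3
= 29

29


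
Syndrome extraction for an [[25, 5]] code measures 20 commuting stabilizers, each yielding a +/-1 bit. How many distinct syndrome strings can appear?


Each stabilizer generator gives a binary (+1 or -1) measurement outcome.
With 20 independent generators:
Total syndromes = 2^20
= 1048576

1048576


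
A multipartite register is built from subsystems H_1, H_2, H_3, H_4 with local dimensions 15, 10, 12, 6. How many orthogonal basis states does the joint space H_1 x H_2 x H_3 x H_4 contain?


dim(H_1 x H_2 x H_3 x H_4) = 15 * 10 * 12 * 6
= 150 * 12 * 6
= 1800 * 6
= 10800

10800


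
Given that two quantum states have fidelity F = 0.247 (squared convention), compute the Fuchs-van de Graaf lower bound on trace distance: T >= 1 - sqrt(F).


Fuchs-van de Graaf (squared-fidelity convention): 1 - sqrt(F) <= T <= sqrt(1 - F).
Lower bound: T >= 1 - sqrt(F)
sqrt(F) = sqrt(0.247) = 0.4970
T >= 1 - 0.4970
T >= 0.5030

0.5030


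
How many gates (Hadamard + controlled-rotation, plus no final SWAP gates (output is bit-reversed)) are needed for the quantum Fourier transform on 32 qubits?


Hadamard gates: 32
Controlled rotations: n*(n-1)/2 = 32*31/2 = 496
SWAP gates: 0 (omitted)
Total = 32 + 496
= 528

528


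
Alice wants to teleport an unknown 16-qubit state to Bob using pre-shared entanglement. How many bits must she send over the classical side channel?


Quantum teleportation requires 2 classical bits per qubit teleported.
16 qubit(s) -> 2 * 16 = 32 classical bits

32


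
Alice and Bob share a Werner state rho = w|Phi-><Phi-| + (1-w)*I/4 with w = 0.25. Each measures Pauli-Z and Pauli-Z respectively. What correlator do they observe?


|Phi-> = (|00> - |11>)/sqrt(2)
For the pure Bell state, <Z_A Z_B> = +1 (Bell-state Pauli correlator).
The maximally-mixed part I/4 has tr(I/4 * P tensor P) = 0 for any traceless Pauli P.
So <Z_A Z_B>_rho = w * (+1) + (1 - w) * 0
= 0.25 * (+1)
= 0.2500

0.2500


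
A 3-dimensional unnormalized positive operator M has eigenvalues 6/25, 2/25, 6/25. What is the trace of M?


tr(M) = sum of eigenvalues
= 6/25 + 2/25 + 6/25
= 14/25
= 0.5600

0.5600


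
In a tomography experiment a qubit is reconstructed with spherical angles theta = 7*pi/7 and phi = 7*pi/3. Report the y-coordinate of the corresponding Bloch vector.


theta = 3.1416, phi = 7.3304
r_y = sin(theta)*sin(phi) = 0.0000 * 0.8660
r_y = 0.0000

0.0000


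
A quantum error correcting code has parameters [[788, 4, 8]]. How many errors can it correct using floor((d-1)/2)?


Code parameters: [[788, 4, 8]], distance d = 8.
Number of correctable errors = floor((d-1)/2)
= floor((8 - 1)/2)
= floor(7/2)
= 3

3


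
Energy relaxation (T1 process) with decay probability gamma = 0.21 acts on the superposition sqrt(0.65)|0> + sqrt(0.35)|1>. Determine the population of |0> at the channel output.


For amplitude damping with parameter gamma on state sqrt(a)|0> + sqrt(b)|1>:
alpha^2 = 0.65, beta^2 = 0.35
P(|0>) = alpha^2 + gamma * beta^2
= 0.65 + 0.21 * 0.35
= 0.65 + 0.0735
= 0.7235

0.7235


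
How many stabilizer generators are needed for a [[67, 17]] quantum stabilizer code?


For an [[n,k]] stabilizer code:
Number of stabilizer generators = n - k
= 67 - 17
= 50

50


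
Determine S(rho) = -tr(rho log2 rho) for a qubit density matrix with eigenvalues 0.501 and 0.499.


S = -p*log2(p) - (1-p)*log2(1-p)
p = 0.5010, 1-p = 0.4990
= -0.5010 * log2(0.5010) - 0.4990 * log2(0.4990)
= -(-0.4996) - (-0.5004)
= 1.0000

1.0000


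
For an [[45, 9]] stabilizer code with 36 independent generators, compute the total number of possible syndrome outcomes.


Each stabilizer generator gives a binary (+1 or -1) measurement outcome.
With 36 independent generators:
Total syndromes = 2^36
= 68719476736

68719476736


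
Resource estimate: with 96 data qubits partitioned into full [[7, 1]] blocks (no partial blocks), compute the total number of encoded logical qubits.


Each code block uses 7 physical qubits for 1 logical qubit(s).
Number of complete blocks = floor(96 / 7) = 13
Logical qubits = 13 * 1
= 13

13


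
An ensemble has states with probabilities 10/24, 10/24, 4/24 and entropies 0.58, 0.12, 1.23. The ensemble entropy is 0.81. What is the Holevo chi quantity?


chi = S(rho) - sum_i p_i * S(rho_i)
Weighted entropy = 10/24 * 0.58 + 10/24 * 0.12 + 4/24 * 1.23
= 0.4967
chi = 0.81 - 0.4967
= 0.3133

0.3133


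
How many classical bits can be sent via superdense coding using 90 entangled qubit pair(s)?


Superdense coding allows 2 classical bits per shared entangled pair.
90 pair(s) -> 2 * 90 = 180 classical bits

180


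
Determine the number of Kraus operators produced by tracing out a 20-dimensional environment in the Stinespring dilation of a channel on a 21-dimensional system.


Tracing out the environment in an orthonormal basis {|i>_E} gives Kraus operators K_i = <i|_E U |0>_E.
Number of Kraus operators = dim(H_env) = d_env
= 20

20


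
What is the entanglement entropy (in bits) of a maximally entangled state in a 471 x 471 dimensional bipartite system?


For a maximally entangled state in d x d:
S = log2(d) = log2(471)
= 8.8796

8.8796


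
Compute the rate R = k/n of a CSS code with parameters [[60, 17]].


Code rate R = k/n
= 17/60
= 0.2833

0.2833


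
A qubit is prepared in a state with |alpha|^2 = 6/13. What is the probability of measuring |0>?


|alpha|^2 = 6/13 = 0.4615
|beta|^2 = 1 - 6/13 = 7/13 = 0.5385
P(|0>) = |alpha|^2 = 0.4615

0.4615


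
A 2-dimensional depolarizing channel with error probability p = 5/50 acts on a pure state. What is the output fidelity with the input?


F = (1-p) + p/d
= (1 - 0.1000) + 0.1000/2
= 0.9000 + 0.0500
= 0.9500

0.9500


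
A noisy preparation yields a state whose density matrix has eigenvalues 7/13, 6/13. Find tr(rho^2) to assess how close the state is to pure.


tr(rho^2) = sum of eigenvalues squared
= (7/13)^2 + (6/13)^2
= (49 + 36) / 169
= 85/169
= 0.5030

0.5030


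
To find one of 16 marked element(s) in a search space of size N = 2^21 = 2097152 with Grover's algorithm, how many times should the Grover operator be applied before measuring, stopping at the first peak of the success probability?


After j Grover iterations the success probability is P(j) = sin^2((2j+1)*theta), where sin(theta) = sqrt(k/N).
N = 2^21 = 2097152, k = 16
sin(theta) = sqrt(k/N) = 0.002762135864
theta = arcsin(sqrt(k/N)) = 0.002762139376 rad
P(j) reaches its first maximum when (2j+1)*theta is as close as possible to pi/2, i.e. j = round(pi/(4*theta) - 1/2).
pi/(4*theta) - 1/2 = 283.8441
(For comparison, the common estimate pi/4 * sqrt(N/k) = 284.3445; the exact maximiser is used here.)
Optimal iterations = 284

284


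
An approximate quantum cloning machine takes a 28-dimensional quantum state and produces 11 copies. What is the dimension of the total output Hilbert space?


Output space = H^(tensor 11) where dim(H) = 28
dim = 28^11
= 784 (after 2 factors)
= 21952 (after 3 factors)
= 614656 (after 4 factors)
= 17210368 (after 5 factors)
= 481890304 (after 6 factors)
= 13492928512 (after 7 factors)
= 377801998336 (after 8 factors)
= 10578455953408 (after 9 factors)
= 296196766695424 (after 10 factors)
= 8293509467471872 (after 11 factors)
= 8293509467471872

8293509467471872


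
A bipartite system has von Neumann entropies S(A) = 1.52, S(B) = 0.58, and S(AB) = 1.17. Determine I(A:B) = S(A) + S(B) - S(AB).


I(A:B) = S(A) + S(B) - S(AB)
= 1.52 + 0.58 - 1.17
= 0.9300

0.9300


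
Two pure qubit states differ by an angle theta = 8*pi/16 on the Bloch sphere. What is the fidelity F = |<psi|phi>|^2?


For states separated by angle theta on Bloch sphere:
F = cos^2(theta/2)
theta = 8*pi/16 = 1.5708
theta/2 = 0.7854
cos(theta/2) = 0.7071
F = 0.5000

0.5000


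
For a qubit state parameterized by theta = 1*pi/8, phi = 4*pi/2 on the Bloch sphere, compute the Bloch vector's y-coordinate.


theta = 0.3927, phi = 6.2832
r_y = sin(theta)*sin(phi) = 0.3827 * 0.0000
r_y = 0.0000

0.0000


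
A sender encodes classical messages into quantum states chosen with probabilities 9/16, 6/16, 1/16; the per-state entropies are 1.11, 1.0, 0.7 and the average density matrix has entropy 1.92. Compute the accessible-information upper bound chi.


chi = S(rho) - sum_i p_i * S(rho_i)
Weighted entropy = 9/16 * 1.11 + 6/16 * 1.0 + 1/16 * 0.7
= 1.0431
chi = 1.92 - 1.0431
= 0.8769

0.8769


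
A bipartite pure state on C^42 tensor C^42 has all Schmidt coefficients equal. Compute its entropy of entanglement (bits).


For a maximally entangled state in d x d:
S = log2(d) = log2(42)
= 5.3923

5.3923


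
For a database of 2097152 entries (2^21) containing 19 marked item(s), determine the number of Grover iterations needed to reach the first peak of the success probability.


After j Grover iterations the success probability is P(j) = sin^2((2j+1)*theta), where sin(theta) = sqrt(k/N).
N = 2^21 = 2097152, k = 19
sin(theta) = sqrt(k/N) = 0.003009967775
theta = arcsin(sqrt(k/N)) = 0.00300997232 rad
P(j) reaches its first maximum when (2j+1)*theta is as close as possible to pi/2, i.e. j = round(pi/(4*theta) - 1/2).
pi/(4*theta) - 1/2 = 260.4320
(For comparison, the common estimate pi/4 * sqrt(N/k) = 260.9324; the exact maximiser is used here.)
Optimal iterations = 260

260


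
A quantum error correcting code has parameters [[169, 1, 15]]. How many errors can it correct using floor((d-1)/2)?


Code parameters: [[169, 1, 15]], distance d = 15.
Number of correctable errors = floor((d-1)/2)
= floor((15 - 1)/2)
= floor(14/2)
= 7

7


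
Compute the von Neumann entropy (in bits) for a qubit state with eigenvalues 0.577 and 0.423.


S = -p*log2(p) - (1-p)*log2(1-p)
p = 0.5770, 1-p = 0.4230
= -0.5770 * log2(0.5770) - 0.4230 * log2(0.4230)
= -(-0.4578) - (-0.5251)
= 0.9828

0.9828


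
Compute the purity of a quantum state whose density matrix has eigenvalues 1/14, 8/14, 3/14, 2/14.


tr(rho^2) = sum of eigenvalues squared
= (1/14)^2 + (8/14)^2 + (3/14)^2 + (2/14)^2
= (1 + 64 + 9 + 4) / 196
= 78/196
= 0.3980

0.3980


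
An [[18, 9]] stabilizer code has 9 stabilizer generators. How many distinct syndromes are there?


Each stabilizer generator gives a binary (+1 or -1) measurement outcome.
With 9 independent generators:
Total syndromes = 2^9
= 512

512


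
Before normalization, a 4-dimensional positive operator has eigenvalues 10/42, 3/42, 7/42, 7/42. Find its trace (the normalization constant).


tr(M) = sum of eigenvalues
= 10/42 + 3/42 + 7/42 + 7/42
= 27/42
= 0.6429

0.6429


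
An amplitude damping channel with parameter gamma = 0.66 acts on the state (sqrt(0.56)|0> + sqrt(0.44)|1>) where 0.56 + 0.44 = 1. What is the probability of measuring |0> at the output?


For amplitude damping with parameter gamma on state sqrt(a)|0> + sqrt(b)|1>:
alpha^2 = 0.56, beta^2 = 0.44
P(|0>) = alpha^2 + gamma * beta^2
= 0.56 + 0.66 * 0.44
= 0.56 + 0.2904
= 0.8504

0.8504


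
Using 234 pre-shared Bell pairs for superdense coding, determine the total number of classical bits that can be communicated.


Superdense coding allows 2 classical bits per shared entangled pair.
234 pair(s) -> 2 * 234 = 468 classical bits

468


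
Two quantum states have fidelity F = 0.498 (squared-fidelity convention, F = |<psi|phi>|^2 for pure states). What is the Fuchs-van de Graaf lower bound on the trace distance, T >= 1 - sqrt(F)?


Fuchs-van de Graaf (squared-fidelity convention): 1 - sqrt(F) <= T <= sqrt(1 - F).
Lower bound: T >= 1 - sqrt(F)
sqrt(F) = sqrt(0.498) = 0.7057
T >= 1 - 0.7057
T >= 0.2943

0.2943


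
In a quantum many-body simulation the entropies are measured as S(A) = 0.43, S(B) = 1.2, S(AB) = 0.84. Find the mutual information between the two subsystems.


I(A:B) = S(A) + S(B) - S(AB)
= 0.43 + 1.2 - 0.84
= 0.7900

0.7900


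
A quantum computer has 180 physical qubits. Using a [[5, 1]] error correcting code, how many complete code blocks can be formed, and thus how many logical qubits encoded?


Each code block uses 5 physical qubits for 1 logical qubit(s).
Number of complete blocks = floor(180 / 5) = 36
Logical qubits = 36 * 1
= 36

36


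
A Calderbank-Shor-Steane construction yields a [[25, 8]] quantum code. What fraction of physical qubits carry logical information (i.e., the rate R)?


Code rate R = k/n
= 8/25
= 0.3200

0.3200


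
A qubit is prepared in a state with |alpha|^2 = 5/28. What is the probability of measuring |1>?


|alpha|^2 = 5/28 = 0.1786
|beta|^2 = 1 - 5/28 = 23/28 = 0.8214
P(|1>) = |beta|^2 = 0.8214

0.8214


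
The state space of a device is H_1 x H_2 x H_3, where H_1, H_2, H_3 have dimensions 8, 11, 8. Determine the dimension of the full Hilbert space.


dim(H_1 x H_2 x H_3) = 8 * 11 * 8
= 88 * 8
= 704

704


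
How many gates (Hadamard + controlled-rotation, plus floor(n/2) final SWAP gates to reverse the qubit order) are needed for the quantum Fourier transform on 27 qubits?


Hadamard gates: 27
Controlled rotations: n*(n-1)/2 = 27*26/2 = 351
SWAP gates: floor(n/2) = floor(27/2) = 13
Total = 27 + 351 + 13
= 391

391


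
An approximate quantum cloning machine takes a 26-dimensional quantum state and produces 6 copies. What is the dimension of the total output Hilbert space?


Output space = H^(tensor 6) where dim(H) = 26
dim = 26^6
= 676 (after 2 factors)
= 17576 (after 3 factors)
= 456976 (after 4 factors)
= 11881376 (after 5 factors)
= 308915776 (after 6 factors)
= 308915776

308915776


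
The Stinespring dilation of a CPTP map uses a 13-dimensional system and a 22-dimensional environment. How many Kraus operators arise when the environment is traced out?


Tracing out the environment in an orthonormal basis {|i>_E} gives Kraus operators K_i = <i|_E U |0>_E.
Number of Kraus operators = dim(H_env) = d_env
= 22

22


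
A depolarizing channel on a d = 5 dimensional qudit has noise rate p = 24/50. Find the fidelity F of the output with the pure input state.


F = (1-p) + p/d
= (1 - 0.4800) + 0.4800/5
= 0.5200 + 0.0960
= 0.6160

0.6160


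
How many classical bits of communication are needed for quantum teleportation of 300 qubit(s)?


Quantum teleportation requires 2 classical bits per qubit teleported.
300 qubit(s) -> 2 * 300 = 600 classical bits

600


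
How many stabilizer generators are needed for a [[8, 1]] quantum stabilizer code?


For an [[n,k]] stabilizer code:
Number of stabilizer generators = n - k
= 8 - 1
= 7

7


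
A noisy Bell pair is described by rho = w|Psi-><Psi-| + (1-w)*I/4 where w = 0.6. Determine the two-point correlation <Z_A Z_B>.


|Psi-> = (|01> - |10>)/sqrt(2)
For the pure Bell state, <Z_A Z_B> = -1 (Bell-state Pauli correlator).
The maximally-mixed part I/4 has tr(I/4 * P tensor P) = 0 for any traceless Pauli P.
So <Z_A Z_B>_rho = w * (-1) + (1 - w) * 0
= 0.6 * (-1)
= -0.6000

-0.6000


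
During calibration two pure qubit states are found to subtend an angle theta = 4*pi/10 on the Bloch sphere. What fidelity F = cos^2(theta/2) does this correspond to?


For states separated by angle theta on Bloch sphere:
F = cos^2(theta/2)
theta = 4*pi/10 = 1.2566
theta/2 = 0.6283
cos(theta/2) = 0.8090
F = 0.6545

0.6545


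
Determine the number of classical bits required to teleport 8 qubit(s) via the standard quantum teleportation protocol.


Quantum teleportation requires 2 classical bits per qubit teleported.
8 qubit(s) -> 2 * 8 = 16 classical bits

16


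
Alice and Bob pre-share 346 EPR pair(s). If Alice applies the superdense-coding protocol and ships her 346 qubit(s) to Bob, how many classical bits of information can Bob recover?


Superdense coding allows 2 classical bits per shared entangled pair.
346 pair(s) -> 2 * 346 = 692 classical bits

692


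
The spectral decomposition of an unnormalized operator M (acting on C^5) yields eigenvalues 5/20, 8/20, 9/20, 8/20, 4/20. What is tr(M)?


tr(M) = sum of eigenvalues
= 5/20 + 8/20 + 9/20 + 8/20 + 4/20
= 34/20
= 1.7000

1.7000


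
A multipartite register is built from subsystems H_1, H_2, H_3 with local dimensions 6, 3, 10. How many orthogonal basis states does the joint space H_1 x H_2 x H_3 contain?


dim(H_1 x H_2 x H_3) = 6 * 3 * 10
= 18 * 10
= 180

180


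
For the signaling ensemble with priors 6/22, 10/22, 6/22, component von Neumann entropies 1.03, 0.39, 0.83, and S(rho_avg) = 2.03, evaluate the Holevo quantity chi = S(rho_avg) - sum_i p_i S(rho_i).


chi = S(rho) - sum_i p_i * S(rho_i)
Weighted entropy = 6/22 * 1.03 + 10/22 * 0.39 + 6/22 * 0.83
= 0.6845
chi = 2.03 - 0.6845
= 1.3455

1.3455


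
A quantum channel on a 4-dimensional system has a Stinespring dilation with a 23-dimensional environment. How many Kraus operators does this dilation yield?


Tracing out the environment in an orthonormal basis {|i>_E} gives Kraus operators K_i = <i|_E U |0>_E.
Number of Kraus operators = dim(H_env) = d_env
= 23

23


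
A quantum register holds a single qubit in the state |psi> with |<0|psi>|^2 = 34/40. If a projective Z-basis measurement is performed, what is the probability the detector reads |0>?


|alpha|^2 = 34/40 = 0.8500
|beta|^2 = 1 - 34/40 = 6/40 = 0.1500
P(|0>) = |alpha|^2 = 0.8500

0.8500


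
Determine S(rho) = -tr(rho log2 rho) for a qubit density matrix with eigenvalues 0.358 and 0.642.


S = -p*log2(p) - (1-p)*log2(1-p)
p = 0.3580, 1-p = 0.6420
= -0.3580 * log2(0.3580) - 0.6420 * log2(0.6420)
= -(-0.5305) - (-0.4105)
= 0.9410

0.9410


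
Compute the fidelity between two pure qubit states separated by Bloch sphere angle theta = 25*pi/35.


For states separated by angle theta on Bloch sphere:
F = cos^2(theta/2)
theta = 25*pi/35 = 2.2440
theta/2 = 1.1220
cos(theta/2) = 0.4339
F = 0.1883

0.1883


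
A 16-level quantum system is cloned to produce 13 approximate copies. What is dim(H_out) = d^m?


Output space = H^(tensor 13) where dim(H) = 16
dim = 16^13
= 256 (after 2 factors)
= 4096 (after 3 factors)
= 65536 (after 4 factors)
= 1048576 (after 5 factors)
= 16777216 (after 6 factors)
= 268435456 (after 7 factors)
= 4294967296 (after 8 factors)
= 68719476736 (after 9 factors)
= 1099511627776 (after 10 factors)
= 17592186044416 (after 11 factors)
= 281474976710656 (after 12 factors)
= 4503599627370496 (after 13 factors)
= 4503599627370496

4503599627370496


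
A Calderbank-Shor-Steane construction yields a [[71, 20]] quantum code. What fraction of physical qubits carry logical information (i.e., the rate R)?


Code rate R = k/n
= 20/71
= 0.2817

0.2817


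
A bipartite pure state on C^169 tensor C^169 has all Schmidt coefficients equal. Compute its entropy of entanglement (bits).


For a maximally entangled state in d x d:
S = log2(d) = log2(169)
= 7.4009

7.4009


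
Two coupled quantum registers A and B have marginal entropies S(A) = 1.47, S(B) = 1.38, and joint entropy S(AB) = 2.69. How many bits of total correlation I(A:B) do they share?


I(A:B) = S(A) + S(B) - S(AB)
= 1.47 + 1.38 - 2.69
= 0.1600

0.1600


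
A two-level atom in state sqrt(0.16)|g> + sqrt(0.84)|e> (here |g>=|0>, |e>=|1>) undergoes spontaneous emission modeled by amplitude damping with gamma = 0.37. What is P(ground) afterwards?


For amplitude damping with parameter gamma on state sqrt(a)|0> + sqrt(b)|1>:
alpha^2 = 0.16, beta^2 = 0.84
P(|0>) = alpha^2 + gamma * beta^2
= 0.16 + 0.37 * 0.84
= 0.16 + 0.3108
= 0.4708

0.4708


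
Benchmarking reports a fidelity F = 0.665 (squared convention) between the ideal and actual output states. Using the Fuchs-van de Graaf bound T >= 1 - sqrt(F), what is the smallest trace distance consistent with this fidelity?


Fuchs-van de Graaf (squared-fidelity convention): 1 - sqrt(F) <= T <= sqrt(1 - F).
Lower bound: T >= 1 - sqrt(F)
sqrt(F) = sqrt(0.665) = 0.8155
T >= 1 - 0.8155
T >= 0.1845

0.1845


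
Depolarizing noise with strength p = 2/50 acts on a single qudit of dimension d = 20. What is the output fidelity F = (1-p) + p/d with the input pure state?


F = (1-p) + p/d
= (1 - 0.0400) + 0.0400/20
= 0.9600 + 0.0020
= 0.9620

0.9620


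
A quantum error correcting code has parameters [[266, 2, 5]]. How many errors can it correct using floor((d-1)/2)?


Code parameters: [[266, 2, 5]], distance d = 5.
Number of correctable errors = floor((d-1)/2)
= floor((5 - 1)/2)
= floor(4/2)
= 2

2


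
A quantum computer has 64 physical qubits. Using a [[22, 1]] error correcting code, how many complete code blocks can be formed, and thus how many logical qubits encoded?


Each code block uses 22 physical qubits for 1 logical qubit(s).
Number of complete blocks = floor(64 / 22) = 2
Logical qubits = 2 * 1
= 2

2


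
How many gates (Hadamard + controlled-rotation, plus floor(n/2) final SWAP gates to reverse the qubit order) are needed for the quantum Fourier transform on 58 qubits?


Hadamard gates: 58
Controlled rotations: n*(n-1)/2 = 58*57/2 = 1653
SWAP gates: floor(n/2) = floor(58/2) = 29
Total = 58 + 1653 + 29
= 1740

1740


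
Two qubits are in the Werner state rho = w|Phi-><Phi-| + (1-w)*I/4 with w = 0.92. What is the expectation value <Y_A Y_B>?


|Phi-> = (|00> - |11>)/sqrt(2)
For the pure Bell state, <Y_A Y_B> = +1 (Bell-state Pauli correlator).
The maximally-mixed part I/4 has tr(I/4 * P tensor P) = 0 for any traceless Pauli P.
So <Y_A Y_B>_rho = w * (+1) + (1 - w) * 0
= 0.92 * (+1)
= 0.9200

0.9200


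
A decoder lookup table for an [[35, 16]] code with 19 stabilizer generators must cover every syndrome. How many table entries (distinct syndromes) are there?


Each stabilizer generator gives a binary (+1 or -1) measurement outcome.
With 19 independent generators:
Total syndromes = 2^19
= 524288

524288


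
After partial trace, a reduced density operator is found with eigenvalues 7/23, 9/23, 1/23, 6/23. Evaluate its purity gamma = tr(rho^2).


tr(rho^2) = sum of eigenvalues squared
= (7/23)^2 + (9/23)^2 + (1/23)^2 + (6/23)^2
= (49 + 81 + 1 + 36) / 529
= 167/529
= 0.3157

0.3157


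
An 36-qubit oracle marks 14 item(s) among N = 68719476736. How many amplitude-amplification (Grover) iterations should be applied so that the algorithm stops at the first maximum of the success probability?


After j Grover iterations the success probability is P(j) = sin^2((2j+1)*theta), where sin(theta) = sqrt(k/N).
N = 2^36 = 68719476736, k = 14
sin(theta) = sqrt(k/N) = 1.42732902e-05
theta = arcsin(sqrt(k/N)) = 1.42732902e-05 rad
P(j) reaches its first maximum when (2j+1)*theta is as close as possible to pi/2, i.e. j = round(pi/(4*theta) - 1/2).
pi/(4*theta) - 1/2 = 55025.2265
(For comparison, the common estimate pi/4 * sqrt(N/k) = 55025.7265; the exact maximiser is used here.)
Optimal iterations = 55025

55025


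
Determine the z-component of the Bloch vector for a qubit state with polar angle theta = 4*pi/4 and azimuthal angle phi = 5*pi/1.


theta = 3.1416, phi = 15.7080
r_z = cos(theta) = -1.0000

-1.0000


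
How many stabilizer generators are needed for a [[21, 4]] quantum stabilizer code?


For an [[n,k]] stabilizer code:
Number of stabilizer generators = n - k
= 21 - 4
= 17

17


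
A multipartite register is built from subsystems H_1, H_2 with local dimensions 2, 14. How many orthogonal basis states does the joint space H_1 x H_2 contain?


dim(H_1 x H_2) = 2 * 14
= 28

28


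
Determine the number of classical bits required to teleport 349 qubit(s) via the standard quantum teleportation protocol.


Quantum teleportation requires 2 classical bits per qubit teleported.
349 qubit(s) -> 2 * 349 = 698 classical bits

698


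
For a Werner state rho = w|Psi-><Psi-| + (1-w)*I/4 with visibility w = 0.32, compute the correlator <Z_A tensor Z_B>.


|Psi-> = (|01> - |10>)/sqrt(2)
For the pure Bell state, <Z_A Z_B> = -1 (Bell-state Pauli correlator).
The maximally-mixed part I/4 has tr(I/4 * P tensor P) = 0 for any traceless Pauli P.
So <Z_A Z_B>_rho = w * (-1) + (1 - w) * 0
= 0.32 * (-1)
= -0.3200

-0.3200
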